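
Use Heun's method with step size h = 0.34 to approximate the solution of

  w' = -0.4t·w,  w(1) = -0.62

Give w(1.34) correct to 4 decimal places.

Heun: k1 = f(t_n, w_n); k2 = f(t_n + h, w_n + h·k1); w_{n+1} = w_n + (h/2)·(k1 + k2).
t=1.000000, w=-0.620000:
  k1 = f(1.000000, -0.620000) = 0.248000
  k2 = f(1.340000, -0.535680) = 0.287124
  w ← -0.620000 + (0.34/2)·(0.248000 + 0.287124) = -0.529029
w(1.34) ≈ -0.5290

-0.5290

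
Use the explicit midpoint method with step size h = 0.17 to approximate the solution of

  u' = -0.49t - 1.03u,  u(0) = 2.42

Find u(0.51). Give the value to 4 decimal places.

Midpoint: k1 = f(t_n, u_n); k2 = f(t_n + h/2, u_n + (h/2)·k1); u_{n+1} = u_n + h·k2.
t=0.000000, u=2.420000:
  k1 = f(0.000000, 2.420000) = -2.492600
  k2 = f(0.085000, 2.208129) = -2.316023
  u ← 2.420000 + 0.17·(-2.316023) = 2.026276
t=0.170000, u=2.026276:
  k1 = f(0.170000, 2.026276) = -2.170364
  k2 = f(0.255000, 1.841795) = -2.021999
  u ← 2.026276 + 0.17·(-2.021999) = 1.682536
t=0.340000, u=1.682536:
  k1 = f(0.340000, 1.682536) = -1.899612
  k2 = f(0.425000, 1.521069) = -1.774951
  u ← 1.682536 + 0.17·(-1.774951) = 1.380795
u(0.51) ≈ 1.3808

1.3808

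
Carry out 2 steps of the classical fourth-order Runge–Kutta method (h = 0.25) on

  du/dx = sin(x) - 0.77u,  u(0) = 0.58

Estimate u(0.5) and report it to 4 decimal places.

0.5027

RK4: k1 = f(x_n, u_n); k2 = f(x_n + h/2, u_n + (h/2)·k1); k3 = f(x_n + h/2, u_n + (h/2)·k2); k4 = f(x_n + h, u_n + h·k3); u_{n+1} = u_n + (h/6)·(k1 + 2k2 + 2k3 + k4).
x=0.000000, u=0.580000:
  k1 = f(0.000000, 0.580000) = -0.446600
  k2 = f(0.125000, 0.524175) = -0.278940
  k3 = f(0.125000, 0.545132) = -0.295077
  k4 = f(0.250000, 0.506231) = -0.142394
  u ← 0.580000 + (0.25/6)·(k1 + 2k2 + 2k3 + k4) = 0.507624
x=0.250000, u=0.507624:
  k1 = f(0.250000, 0.507624) = -0.143466
  k2 = f(0.375000, 0.489691) = -0.010789
  k3 = f(0.375000, 0.506275) = -0.023559
  k4 = f(0.500000, 0.501734) = 0.093090
  u ← 0.507624 + (0.25/6)·(k1 + 2k2 + 2k3 + k4) = 0.502662
u(0.5) ≈ 0.5027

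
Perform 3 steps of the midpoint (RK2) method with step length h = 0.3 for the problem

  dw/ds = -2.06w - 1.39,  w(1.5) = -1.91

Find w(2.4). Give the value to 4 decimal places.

Midpoint: k1 = f(s_n, w_n); k2 = f(s_n + h/2, w_n + (h/2)·k1); w_{n+1} = w_n + h·k2.
s=1.500000, w=-1.910000:
  k1 = f(1.500000, -1.910000) = 2.544600
  k2 = f(1.650000, -1.528310) = 1.758319
  w ← -1.910000 + 0.3·1.758319 = -1.382504
s=1.800000, w=-1.382504:
  k1 = f(1.800000, -1.382504) = 1.457959
  k2 = f(1.950000, -1.163811) = 1.007450
  w ← -1.382504 + 0.3·1.007450 = -1.080269
s=2.100000, w=-1.080269:
  k1 = f(2.100000, -1.080269) = 0.835355
  k2 = f(2.250000, -0.954966) = 0.577230
  w ← -1.080269 + 0.3·0.577230 = -0.907100
w(2.4) ≈ -0.9071

-0.9071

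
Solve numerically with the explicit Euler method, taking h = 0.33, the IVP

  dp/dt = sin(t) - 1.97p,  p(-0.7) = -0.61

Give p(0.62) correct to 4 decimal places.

Euler: p_{n+1} = p_n + h·f(t_n, p_n).
t=-0.700000, p=-0.610000: f=0.557482 → p ← -0.610000 + 0.33·0.557482 = -0.426031
t=-0.370000, p=-0.426031: f=0.477665 → p ← -0.426031 + 0.33·0.477665 = -0.268401
t=-0.040000, p=-0.268401: f=0.488761 → p ← -0.268401 + 0.33·0.488761 = -0.107110
t=0.290000, p=-0.107110: f=0.496959 → p ← -0.107110 + 0.33·0.496959 = 0.056886
p(0.62) ≈ 0.0569

0.0569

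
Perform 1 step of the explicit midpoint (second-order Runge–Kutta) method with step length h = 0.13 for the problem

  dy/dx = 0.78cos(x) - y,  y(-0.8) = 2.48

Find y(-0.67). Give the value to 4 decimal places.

Midpoint: k1 = f(x_n, y_n); k2 = f(x_n + h/2, y_n + (h/2)·k1); y_{n+1} = y_n + h·k2.
x=-0.800000, y=2.480000:
  k1 = f(-0.800000, 2.480000) = -1.936569
  k2 = f(-0.735000, 2.354123) = -1.775495
  y ← 2.480000 + 0.13·(-1.775495) = 2.249186
y(-0.67) ≈ 2.2492

2.2492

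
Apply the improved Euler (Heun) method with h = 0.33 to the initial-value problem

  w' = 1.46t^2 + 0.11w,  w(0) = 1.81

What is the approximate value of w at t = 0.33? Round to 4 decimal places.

1.9031

Heun: k1 = f(t_n, w_n); k2 = f(t_n + h, w_n + h·k1); w_{n+1} = w_n + (h/2)·(k1 + k2).
t=0.000000, w=1.810000:
  k1 = f(0.000000, 1.810000) = 0.199100
  k2 = f(0.330000, 1.875703) = 0.365321
  w ← 1.810000 + (0.33/2)·(0.199100 + 0.365321) = 1.903130
w(0.33) ≈ 1.9031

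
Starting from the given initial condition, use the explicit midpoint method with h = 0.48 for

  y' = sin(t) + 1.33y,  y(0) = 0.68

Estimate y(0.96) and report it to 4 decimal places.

2.9051

Midpoint: k1 = f(t_n, y_n); k2 = f(t_n + h/2, y_n + (h/2)·k1); y_{n+1} = y_n + h·k2.
t=0.000000, y=0.680000:
  k1 = f(0.000000, 0.680000) = 0.904400
  k2 = f(0.240000, 0.897056) = 1.430787
  y ← 0.680000 + 0.48·1.430787 = 1.366778
t=0.480000, y=1.366778:
  k1 = f(0.480000, 1.366778) = 2.279594
  k2 = f(0.720000, 1.913880) = 3.204845
  y ← 1.366778 + 0.48·3.204845 = 2.905104
y(0.96) ≈ 2.9051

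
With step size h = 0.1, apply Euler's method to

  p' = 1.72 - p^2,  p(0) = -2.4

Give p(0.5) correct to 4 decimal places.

Euler: p_{n+1} = p_n + h·f(x_n, p_n).
x=0.000000, p=-2.400000: f=-4.040000 → p ← -2.400000 + 0.1·(-4.040000) = -2.804000
x=0.100000, p=-2.804000: f=-6.142416 → p ← -2.804000 + 0.1·(-6.142416) = -3.418242
x=0.200000, p=-3.418242: f=-9.964376 → p ← -3.418242 + 0.1·(-9.964376) = -4.414679
x=0.300000, p=-4.414679: f=-17.769392 → p ← -4.414679 + 0.1·(-17.769392) = -6.191618
x=0.400000, p=-6.191618: f=-36.616138 → p ← -6.191618 + 0.1·(-36.616138) = -9.853232
p(0.5) ≈ -9.8532

-9.8532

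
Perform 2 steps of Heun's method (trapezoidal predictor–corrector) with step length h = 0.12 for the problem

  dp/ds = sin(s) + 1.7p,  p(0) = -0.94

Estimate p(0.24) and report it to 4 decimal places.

-1.3784

Heun: k1 = f(s_n, p_n); k2 = f(s_n + h, p_n + h·k1); p_{n+1} = p_n + (h/2)·(k1 + k2).
s=0.000000, p=-0.940000:
  k1 = f(0.000000, -0.940000) = -1.598000
  k2 = f(0.120000, -1.131760) = -1.804280
  p ← -0.940000 + (0.12/2)·(-1.598000 + (-1.804280)) = -1.144137
s=0.120000, p=-1.144137:
  k1 = f(0.120000, -1.144137) = -1.825320
  k2 = f(0.240000, -1.363175) = -2.079695
  p ← -1.144137 + (0.12/2)·(-1.825320 + (-2.079695)) = -1.378438
p(0.24) ≈ -1.3784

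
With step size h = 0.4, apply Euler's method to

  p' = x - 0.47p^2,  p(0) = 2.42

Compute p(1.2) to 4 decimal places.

Euler: p_{n+1} = p_n + h·f(x_n, p_n).
x=0.000000, p=2.420000: f=-2.752508 → p ← 2.420000 + 0.4·(-2.752508) = 1.318997
x=0.400000, p=1.318997: f=-0.417684 → p ← 1.318997 + 0.4·(-0.417684) = 1.151923
x=0.800000, p=1.151923: f=0.176344 → p ← 1.151923 + 0.4·0.176344 = 1.222461
p(1.2) ≈ 1.2225

1.2225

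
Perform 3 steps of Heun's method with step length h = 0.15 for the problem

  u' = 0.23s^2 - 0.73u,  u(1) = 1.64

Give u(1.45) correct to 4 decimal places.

Heun: k1 = f(s_n, u_n); k2 = f(s_n + h, u_n + h·k1); u_{n+1} = u_n + (h/2)·(k1 + k2).
s=1.000000, u=1.640000:
  k1 = f(1.000000, 1.640000) = -0.967200
  k2 = f(1.150000, 1.494920) = -0.787117
  u ← 1.640000 + (0.15/2)·(-0.967200 + (-0.787117)) = 1.508426
s=1.150000, u=1.508426:
  k1 = f(1.150000, 1.508426) = -0.796976
  k2 = f(1.300000, 1.388880) = -0.625182
  u ← 1.508426 + (0.15/2)·(-0.796976 + (-0.625182)) = 1.401764
s=1.300000, u=1.401764:
  k1 = f(1.300000, 1.401764) = -0.634588
  k2 = f(1.450000, 1.306576) = -0.470226
  u ← 1.401764 + (0.15/2)·(-0.634588 + (-0.470226)) = 1.318903
u(1.45) ≈ 1.3189

1.3189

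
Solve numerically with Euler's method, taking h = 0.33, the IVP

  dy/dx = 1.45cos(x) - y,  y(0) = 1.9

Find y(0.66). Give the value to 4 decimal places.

Euler: y_{n+1} = y_n + h·f(x_n, y_n).
x=0.000000, y=1.900000: f=-0.450000 → y ← 1.900000 + 0.33·(-0.450000) = 1.751500
x=0.330000, y=1.751500: f=-0.379739 → y ← 1.751500 + 0.33·(-0.379739) = 1.626186
y(0.66) ≈ 1.6262

1.6262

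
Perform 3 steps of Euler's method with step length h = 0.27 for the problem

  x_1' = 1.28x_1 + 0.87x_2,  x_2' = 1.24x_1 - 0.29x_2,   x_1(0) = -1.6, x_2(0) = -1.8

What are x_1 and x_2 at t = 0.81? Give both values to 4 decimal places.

Euler on (x_1,x_2): x_1_{n+1} = x_1_n + h·x_1', x_2_{n+1} = x_2_n + h·x_2'.
0.000000: (-1.600000, -1.800000); f=(-3.614000, -1.462000) → (-2.575780, -2.194740)
0.270000: (-2.575780, -2.194740); f=(-5.206422, -2.557493) → (-3.981514, -2.885263)
0.540000: (-3.981514, -2.885263); f=(-7.606517, -4.100351) → (-6.035274, -3.992358)
(x_1(0.81), x_2(0.81)) ≈ (-6.0353, -3.9924)

-6.0353, -3.9924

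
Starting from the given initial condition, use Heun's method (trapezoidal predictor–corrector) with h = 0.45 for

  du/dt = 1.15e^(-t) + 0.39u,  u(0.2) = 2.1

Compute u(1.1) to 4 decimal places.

Heun: k1 = f(t_n, u_n); k2 = f(t_n + h, u_n + h·k1); u_{n+1} = u_n + (h/2)·(k1 + k2).
t=0.200000, u=2.100000:
  k1 = f(0.200000, 2.100000) = 1.760540
  k2 = f(0.650000, 2.892243) = 1.728327
  u ← 2.100000 + (0.45/2)·(1.760540 + 1.728327) = 2.884995
t=0.650000, u=2.884995:
  k1 = f(0.650000, 2.884995) = 1.725501
  k2 = f(1.100000, 3.661471) = 1.810775
  u ← 2.884995 + (0.45/2)·(1.725501 + 1.810775) = 3.680657
u(1.1) ≈ 3.6807

3.6807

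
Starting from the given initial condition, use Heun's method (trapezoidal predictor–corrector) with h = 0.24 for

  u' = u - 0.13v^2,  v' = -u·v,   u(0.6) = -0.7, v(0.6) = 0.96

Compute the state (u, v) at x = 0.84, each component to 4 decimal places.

-0.9256, 1.1613

Heun on (u,v): k1 = f(x_n, state_n); k2 = f(x_n + h, state_n + h·k1); state_{n+1} = state_n + (h/2)·(k1 + k2).
0.600000: (-0.700000, 0.960000)
  k1 = (-0.819808, 0.672000)
  predictor → (-0.896754, 1.121280)
  k2 = (-1.060199, 1.005512)
  → (-0.925601, 1.161301)
(u(0.84), v(0.84)) ≈ (-0.9256, 1.1613)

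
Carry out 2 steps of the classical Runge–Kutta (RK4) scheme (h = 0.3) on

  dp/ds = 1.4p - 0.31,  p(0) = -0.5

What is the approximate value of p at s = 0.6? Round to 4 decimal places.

-1.4494

RK4: k1 = f(s_n, p_n); k2 = f(s_n + h/2, p_n + (h/2)·k1); k3 = f(s_n + h/2, p_n + (h/2)·k2); k4 = f(s_n + h, p_n + h·k3); p_{n+1} = p_n + (h/6)·(k1 + 2k2 + 2k3 + k4).
s=0.000000, p=-0.500000:
  k1 = f(0.000000, -0.500000) = -1.010000
  k2 = f(0.150000, -0.651500) = -1.222100
  k3 = f(0.150000, -0.683315) = -1.266641
  k4 = f(0.300000, -0.879992) = -1.541989
  p ← -0.500000 + (0.3/6)·(k1 + 2k2 + 2k3 + k4) = -0.876474
s=0.300000, p=-0.876474:
  k1 = f(0.300000, -0.876474) = -1.537063
  k2 = f(0.450000, -1.107033) = -1.859846
  k3 = f(0.450000, -1.155450) = -1.927631
  k4 = f(0.600000, -1.454763) = -2.346668
  p ← -0.876474 + (0.3/6)·(k1 + 2k2 + 2k3 + k4) = -1.449408
p(0.6) ≈ -1.4494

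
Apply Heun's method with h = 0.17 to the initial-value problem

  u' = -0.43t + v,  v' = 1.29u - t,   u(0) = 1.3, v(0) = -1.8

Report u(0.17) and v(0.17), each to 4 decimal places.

1.0120, -1.5629

Heun on (u,v): k1 = f(t_n, state_n); k2 = f(t_n + h, state_n + h·k1); state_{n+1} = state_n + (h/2)·(k1 + k2).
0.000000: (1.300000, -1.800000)
  k1 = (-1.800000, 1.677000)
  predictor → (0.994000, -1.514910)
  k2 = (-1.588010, 1.112260)
  → (1.012019, -1.562913)
(u(0.17), v(0.17)) ≈ (1.0120, -1.5629)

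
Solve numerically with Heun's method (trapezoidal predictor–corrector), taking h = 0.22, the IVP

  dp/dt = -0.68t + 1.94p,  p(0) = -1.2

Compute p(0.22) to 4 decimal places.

Heun: k1 = f(t_n, p_n); k2 = f(t_n + h, p_n + h·k1); p_{n+1} = p_n + (h/2)·(k1 + k2).
t=0.000000, p=-1.200000:
  k1 = f(0.000000, -1.200000) = -2.328000
  k2 = f(0.220000, -1.712160) = -3.471190
  p ← -1.200000 + (0.22/2)·(-2.328000 + (-3.471190)) = -1.837911
p(0.22) ≈ -1.8379

-1.8379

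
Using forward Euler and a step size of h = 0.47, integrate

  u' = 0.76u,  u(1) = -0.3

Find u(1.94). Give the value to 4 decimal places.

Euler: u_{n+1} = u_n + h·f(x_n, u_n).
x=1.000000, u=-0.300000: f=-0.228000 → u ← -0.300000 + 0.47·(-0.228000) = -0.407160
x=1.470000, u=-0.407160: f=-0.309442 → u ← -0.407160 + 0.47·(-0.309442) = -0.552598
u(1.94) ≈ -0.5526

-0.5526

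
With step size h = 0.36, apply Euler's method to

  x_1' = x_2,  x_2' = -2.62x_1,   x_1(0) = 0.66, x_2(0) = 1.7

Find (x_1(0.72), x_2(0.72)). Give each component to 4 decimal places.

Euler on (x_1,x_2): x_1_{n+1} = x_1_n + h·x_1', x_2_{n+1} = x_2_n + h·x_2'.
0.000000: (0.660000, 1.700000); f=(1.700000, -1.729200) → (1.272000, 1.077488)
0.360000: (1.272000, 1.077488); f=(1.077488, -3.332640) → (1.659896, -0.122262)
(x_1(0.72), x_2(0.72)) ≈ (1.6599, -0.1223)

1.6599, -0.1223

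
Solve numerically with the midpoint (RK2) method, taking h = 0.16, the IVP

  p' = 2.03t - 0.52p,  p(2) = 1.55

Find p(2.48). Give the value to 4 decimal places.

Midpoint: k1 = f(t_n, p_n); k2 = f(t_n + h/2, p_n + (h/2)·k1); p_{n+1} = p_n + h·k2.
t=2.000000, p=1.550000:
  k1 = f(2.000000, 1.550000) = 3.254000
  k2 = f(2.080000, 1.810320) = 3.281034
  p ← 1.550000 + 0.16·3.281034 = 2.074965
t=2.160000, p=2.074965:
  k1 = f(2.160000, 2.074965) = 3.305818
  k2 = f(2.240000, 2.339431) = 3.330696
  p ← 2.074965 + 0.16·3.330696 = 2.607877
t=2.320000, p=2.607877:
  k1 = f(2.320000, 2.607877) = 3.353504
  k2 = f(2.400000, 2.876157) = 3.376398
  p ← 2.607877 + 0.16·3.376398 = 3.148100
p(2.48) ≈ 3.1481

3.1481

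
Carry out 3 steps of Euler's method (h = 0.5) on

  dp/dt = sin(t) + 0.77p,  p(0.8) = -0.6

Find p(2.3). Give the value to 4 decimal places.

0.2482

Euler: p_{n+1} = p_n + h·f(t_n, p_n).
t=0.800000, p=-0.600000: f=0.255356 → p ← -0.600000 + 0.5·0.255356 = -0.472322
t=1.300000, p=-0.472322: f=0.599870 → p ← -0.472322 + 0.5·0.599870 = -0.172387
t=1.800000, p=-0.172387: f=0.841110 → p ← -0.172387 + 0.5·0.841110 = 0.248168
p(2.3) ≈ 0.2482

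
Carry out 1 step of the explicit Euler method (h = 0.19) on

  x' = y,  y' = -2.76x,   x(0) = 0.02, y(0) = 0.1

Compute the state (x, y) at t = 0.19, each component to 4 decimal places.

Euler on (x,y): x_{n+1} = x_n + h·x', y_{n+1} = y_n + h·y'.
0.000000: (0.020000, 0.100000); f=(0.100000, -0.055200) → (0.039000, 0.089512)
(x(0.19), y(0.19)) ≈ (0.0390, 0.0895)

0.0390, 0.0895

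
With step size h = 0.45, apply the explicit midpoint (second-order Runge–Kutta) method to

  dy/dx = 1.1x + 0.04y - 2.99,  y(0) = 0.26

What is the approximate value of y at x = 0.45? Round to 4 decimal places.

-0.9815

Midpoint: k1 = f(x_n, y_n); k2 = f(x_n + h/2, y_n + (h/2)·k1); y_{n+1} = y_n + h·k2.
x=0.000000, y=0.260000:
  k1 = f(0.000000, 0.260000) = -2.979600
  k2 = f(0.225000, -0.410410) = -2.758916
  y ← 0.260000 + 0.45·(-2.758916) = -0.981512
y(0.45) ≈ -0.9815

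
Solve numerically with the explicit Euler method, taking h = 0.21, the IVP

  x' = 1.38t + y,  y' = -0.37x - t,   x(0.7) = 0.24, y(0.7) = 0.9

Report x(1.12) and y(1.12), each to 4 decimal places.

Euler on (x,y): x_{n+1} = x_n + h·x', y_{n+1} = y_n + h·y'.
0.700000: (0.240000, 0.900000); f=(1.866000, -0.788800) → (0.631860, 0.734352)
0.910000: (0.631860, 0.734352); f=(1.990152, -1.143788) → (1.049792, 0.494156)
(x(1.12), y(1.12)) ≈ (1.0498, 0.4942)

1.0498, 0.4942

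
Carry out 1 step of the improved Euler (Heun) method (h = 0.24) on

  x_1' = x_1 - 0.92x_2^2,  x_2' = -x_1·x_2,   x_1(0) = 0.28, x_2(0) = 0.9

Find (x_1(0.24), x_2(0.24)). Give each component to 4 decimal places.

0.1666, 0.8528

Heun on (x_1,x_2): k1 = f(x_n, state_n); k2 = f(x_n + h, state_n + h·k1); state_{n+1} = state_n + (h/2)·(k1 + k2).
0.000000: (0.280000, 0.900000)
  k1 = (-0.465200, -0.252000)
  predictor → (0.168352, 0.839520)
  k2 = (-0.480058, -0.141335)
  → (0.166569, 0.852800)
(x_1(0.24), x_2(0.24)) ≈ (0.1666, 0.8528)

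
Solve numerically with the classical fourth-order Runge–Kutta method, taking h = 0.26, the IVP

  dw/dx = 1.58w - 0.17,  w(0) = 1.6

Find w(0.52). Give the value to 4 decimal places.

RK4: k1 = f(x_n, w_n); k2 = f(x_n + h/2, w_n + (h/2)·k1); k3 = f(x_n + h/2, w_n + (h/2)·k2); k4 = f(x_n + h, w_n + h·k3); w_{n+1} = w_n + (h/6)·(k1 + 2k2 + 2k3 + k4).
x=0.000000, w=1.600000:
  k1 = f(0.000000, 1.600000) = 2.358000
  k2 = f(0.130000, 1.906540) = 2.842333
  k3 = f(0.130000, 1.969503) = 2.941815
  k4 = f(0.260000, 2.364872) = 3.566498
  w ← 1.600000 + (0.26/6)·(k1 + 2k2 + 2k3 + k4) = 2.358021
x=0.260000, w=2.358021:
  k1 = f(0.260000, 2.358021) = 3.555673
  k2 = f(0.390000, 2.820259) = 4.286009
  k3 = f(0.390000, 2.915202) = 4.436020
  k4 = f(0.520000, 3.511386) = 5.377990
  w ← 2.358021 + (0.26/6)·(k1 + 2k2 + 2k3 + k4) = 3.501056
w(0.52) ≈ 3.5011

3.5011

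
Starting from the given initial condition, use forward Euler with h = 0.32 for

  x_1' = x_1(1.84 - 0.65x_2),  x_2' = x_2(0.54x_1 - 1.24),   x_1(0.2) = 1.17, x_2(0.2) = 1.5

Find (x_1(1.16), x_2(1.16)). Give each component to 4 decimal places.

Euler on (x_1,x_2): x_1_{n+1} = x_1_n + h·x_1', x_2_{n+1} = x_2_n + h·x_2'.
0.200000: (1.170000, 1.500000); f=(1.012050, -0.912300) → (1.493856, 1.208064)
0.520000: (1.493856, 1.208064); f=(1.575657, -0.523476) → (1.998066, 1.040552)
0.840000: (1.998066, 1.040552); f=(2.325033, -0.167575) → (2.742077, 0.986928)
(x_1(1.16), x_2(1.16)) ≈ (2.7421, 0.9869)

2.7421, 0.9869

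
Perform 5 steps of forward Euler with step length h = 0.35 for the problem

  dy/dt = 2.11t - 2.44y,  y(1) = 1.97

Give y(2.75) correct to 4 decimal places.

Euler: y_{n+1} = y_n + h·f(t_n, y_n).
t=1.000000, y=1.970000: f=-2.696800 → y ← 1.970000 + 0.35·(-2.696800) = 1.026120
t=1.350000, y=1.026120: f=0.344767 → y ← 1.026120 + 0.35·0.344767 = 1.146789
t=1.700000, y=1.146789: f=0.788836 → y ← 1.146789 + 0.35·0.788836 = 1.422881
t=2.050000, y=1.422881: f=0.853670 → y ← 1.422881 + 0.35·0.853670 = 1.721666
t=2.400000, y=1.721666: f=0.863136 → y ← 1.721666 + 0.35·0.863136 = 2.023763
y(2.75) ≈ 2.0238

2.0238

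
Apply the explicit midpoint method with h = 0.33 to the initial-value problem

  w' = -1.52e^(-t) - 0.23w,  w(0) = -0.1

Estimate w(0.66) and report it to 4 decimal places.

-0.7546

Midpoint: k1 = f(t_n, w_n); k2 = f(t_n + h/2, w_n + (h/2)·k1); w_{n+1} = w_n + h·k2.
t=0.000000, w=-0.100000:
  k1 = f(0.000000, -0.100000) = -1.497000
  k2 = f(0.165000, -0.347005) = -1.208987
  w ← -0.100000 + 0.33·(-1.208987) = -0.498966
t=0.330000, w=-0.498966:
  k1 = f(0.330000, -0.498966) = -0.978002
  k2 = f(0.495000, -0.660336) = -0.774670
  w ← -0.498966 + 0.33·(-0.774670) = -0.754607
w(0.66) ≈ -0.7546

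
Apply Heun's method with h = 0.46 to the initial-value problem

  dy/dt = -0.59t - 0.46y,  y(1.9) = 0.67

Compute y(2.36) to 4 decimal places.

0.0197

Heun: k1 = f(t_n, y_n); k2 = f(t_n + h, y_n + h·k1); y_{n+1} = y_n + (h/2)·(k1 + k2).
t=1.900000, y=0.670000:
  k1 = f(1.900000, 0.670000) = -1.429200
  k2 = f(2.360000, 0.012568) = -1.398181
  y ← 0.670000 + (0.46/2)·(-1.429200 + (-1.398181)) = 0.019702
y(2.36) ≈ 0.0197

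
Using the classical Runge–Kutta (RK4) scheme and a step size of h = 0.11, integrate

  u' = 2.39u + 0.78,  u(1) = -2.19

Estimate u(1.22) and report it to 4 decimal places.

RK4: k1 = f(x_n, u_n); k2 = f(x_n + h/2, u_n + (h/2)·k1); k3 = f(x_n + h/2, u_n + (h/2)·k2); k4 = f(x_n + h, u_n + h·k3); u_{n+1} = u_n + (h/6)·(k1 + 2k2 + 2k3 + k4).
x=1.000000, u=-2.190000:
  k1 = f(1.000000, -2.190000) = -4.454100
  k2 = f(1.055000, -2.434975) = -5.039591
  k3 = f(1.055000, -2.467178) = -5.116554
  k4 = f(1.110000, -2.752821) = -5.799242
  u ← -2.190000 + (0.11/6)·(k1 + 2k2 + 2k3 + k4) = -2.750370
x=1.110000, u=-2.750370:
  k1 = f(1.110000, -2.750370) = -5.793384
  k2 = f(1.165000, -3.069006) = -6.554925
  k3 = f(1.165000, -3.110891) = -6.655029
  k4 = f(1.220000, -3.482423) = -7.542991
  u ← -2.750370 + (0.11/6)·(k1 + 2k2 + 2k3 + k4) = -3.479235
u(1.22) ≈ -3.4792

-3.4792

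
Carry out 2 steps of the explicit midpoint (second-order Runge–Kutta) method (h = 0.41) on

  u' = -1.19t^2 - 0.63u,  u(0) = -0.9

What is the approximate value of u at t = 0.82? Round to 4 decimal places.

-0.7305

Midpoint: k1 = f(t_n, u_n); k2 = f(t_n + h/2, u_n + (h/2)·k1); u_{n+1} = u_n + h·k2.
t=0.000000, u=-0.900000:
  k1 = f(0.000000, -0.900000) = 0.567000
  k2 = f(0.205000, -0.783765) = 0.443762
  u ← -0.900000 + 0.41·0.443762 = -0.718057
t=0.410000, u=-0.718057:
  k1 = f(0.410000, -0.718057) = 0.252337
  k2 = f(0.615000, -0.666328) = -0.030301
  u ← -0.718057 + 0.41·(-0.030301) = -0.730481
u(0.82) ≈ -0.7305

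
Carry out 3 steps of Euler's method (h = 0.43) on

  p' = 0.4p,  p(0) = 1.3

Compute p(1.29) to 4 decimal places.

Euler: p_{n+1} = p_n + h·f(t_n, p_n).
t=0.000000, p=1.300000: f=0.520000 → p ← 1.300000 + 0.43·0.520000 = 1.523600
t=0.430000, p=1.523600: f=0.609440 → p ← 1.523600 + 0.43·0.609440 = 1.785659
t=0.860000, p=1.785659: f=0.714264 → p ← 1.785659 + 0.43·0.714264 = 2.092793
p(1.29) ≈ 2.0928

2.0928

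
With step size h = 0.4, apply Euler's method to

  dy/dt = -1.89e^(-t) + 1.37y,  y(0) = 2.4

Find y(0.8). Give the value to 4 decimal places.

4.0741

Euler: y_{n+1} = y_n + h·f(t_n, y_n).
t=0.000000, y=2.400000: f=1.398000 → y ← 2.400000 + 0.4·1.398000 = 2.959200
t=0.400000, y=2.959200: f=2.787199 → y ← 2.959200 + 0.4·2.787199 = 4.074080
y(0.8) ≈ 4.0741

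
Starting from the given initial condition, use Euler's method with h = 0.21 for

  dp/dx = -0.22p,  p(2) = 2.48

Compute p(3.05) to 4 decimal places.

Euler: p_{n+1} = p_n + h·f(x_n, p_n).
x=2.000000, p=2.480000: f=-0.545600 → p ← 2.480000 + 0.21·(-0.545600) = 2.365424
x=2.210000, p=2.365424: f=-0.520393 → p ← 2.365424 + 0.21·(-0.520393) = 2.256141
x=2.420000, p=2.256141: f=-0.496351 → p ← 2.256141 + 0.21·(-0.496351) = 2.151908
x=2.630000, p=2.151908: f=-0.473420 → p ← 2.151908 + 0.21·(-0.473420) = 2.052490
x=2.840000, p=2.052490: f=-0.451548 → p ← 2.052490 + 0.21·(-0.451548) = 1.957665
p(3.05) ≈ 1.9577

1.9577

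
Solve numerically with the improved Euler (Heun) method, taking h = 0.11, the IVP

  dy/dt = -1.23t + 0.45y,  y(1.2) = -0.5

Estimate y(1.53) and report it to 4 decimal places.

Heun: k1 = f(t_n, y_n); k2 = f(t_n + h, y_n + h·k1); y_{n+1} = y_n + (h/2)·(k1 + k2).
t=1.200000, y=-0.500000:
  k1 = f(1.200000, -0.500000) = -1.701000
  k2 = f(1.310000, -0.687110) = -1.920500
  y ← -0.500000 + (0.11/2)·(-1.701000 + (-1.920500)) = -0.699182
t=1.310000, y=-0.699182:
  k1 = f(1.310000, -0.699182) = -1.925932
  k2 = f(1.420000, -0.911035) = -2.156566
  y ← -0.699182 + (0.11/2)·(-1.925932 + (-2.156566)) = -0.923720
t=1.420000, y=-0.923720:
  k1 = f(1.420000, -0.923720) = -2.162274
  k2 = f(1.530000, -1.161570) = -2.404606
  y ← -0.923720 + (0.11/2)·(-2.162274 + (-2.404606)) = -1.174898
y(1.53) ≈ -1.1749

-1.1749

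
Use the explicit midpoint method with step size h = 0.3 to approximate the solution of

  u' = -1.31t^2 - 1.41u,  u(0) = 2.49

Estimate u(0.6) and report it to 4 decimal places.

1.0280

Midpoint: k1 = f(t_n, u_n); k2 = f(t_n + h/2, u_n + (h/2)·k1); u_{n+1} = u_n + h·k2.
t=0.000000, u=2.490000:
  k1 = f(0.000000, 2.490000) = -3.510900
  k2 = f(0.150000, 1.963365) = -2.797820
  u ← 2.490000 + 0.3·(-2.797820) = 1.650654
t=0.300000, u=1.650654:
  k1 = f(0.300000, 1.650654) = -2.445322
  k2 = f(0.450000, 1.283856) = -2.075512
  u ← 1.650654 + 0.3·(-2.075512) = 1.028001
u(0.6) ≈ 1.0280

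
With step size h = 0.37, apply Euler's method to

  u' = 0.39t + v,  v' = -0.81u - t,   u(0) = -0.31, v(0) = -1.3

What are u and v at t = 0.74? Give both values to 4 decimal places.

Euler on (u,v): u_{n+1} = u_n + h·u', v_{n+1} = v_n + h·v'.
0.000000: (-0.310000, -1.300000); f=(-1.300000, 0.251100) → (-0.791000, -1.207093)
0.370000: (-0.791000, -1.207093); f=(-1.062793, 0.270710) → (-1.184233, -1.106930)
(u(0.74), v(0.74)) ≈ (-1.1842, -1.1069)

-1.1842, -1.1069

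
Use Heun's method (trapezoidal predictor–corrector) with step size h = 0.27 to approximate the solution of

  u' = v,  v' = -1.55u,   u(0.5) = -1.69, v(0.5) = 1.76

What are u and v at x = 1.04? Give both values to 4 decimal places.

-0.4168, 2.7025

Heun on (u,v): k1 = f(x_n, state_n); k2 = f(x_n + h, state_n + h·k1); state_{n+1} = state_n + (h/2)·(k1 + k2).
0.500000: (-1.690000, 1.760000)
  k1 = (1.760000, 2.619500)
  predictor → (-1.214800, 2.467265)
  k2 = (2.467265, 1.882940)
  → (-1.119319, 2.367829)
0.770000: (-1.119319, 2.367829)
  k1 = (2.367829, 1.734945)
  predictor → (-0.480005, 2.836264)
  k2 = (2.836264, 0.744008)
  → (-0.416767, 2.702488)
(u(1.04), v(1.04)) ≈ (-0.4168, 2.7025)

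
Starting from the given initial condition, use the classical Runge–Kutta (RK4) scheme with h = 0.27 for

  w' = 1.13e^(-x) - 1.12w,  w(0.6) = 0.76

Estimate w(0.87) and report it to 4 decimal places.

RK4: k1 = f(x_n, w_n); k2 = f(x_n + h/2, w_n + (h/2)·k1); k3 = f(x_n + h/2, w_n + (h/2)·k2); k4 = f(x_n + h, w_n + h·k3); w_{n+1} = w_n + (h/6)·(k1 + 2k2 + 2k3 + k4).
x=0.600000, w=0.760000:
  k1 = f(0.600000, 0.760000) = -0.231043
  k2 = f(0.735000, 0.728809) = -0.274425
  k3 = f(0.735000, 0.722953) = -0.267866
  k4 = f(0.870000, 0.687676) = -0.296782
  w ← 0.760000 + (0.27/6)·(k1 + 2k2 + 2k3 + k4) = 0.687442
w(0.87) ≈ 0.6874

0.6874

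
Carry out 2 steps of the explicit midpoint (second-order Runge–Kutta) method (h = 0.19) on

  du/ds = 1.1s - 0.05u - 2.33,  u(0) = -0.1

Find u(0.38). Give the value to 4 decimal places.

-0.8961

Midpoint: k1 = f(s_n, u_n); k2 = f(s_n + h/2, u_n + (h/2)·k1); u_{n+1} = u_n + h·k2.
s=0.000000, u=-0.100000:
  k1 = f(0.000000, -0.100000) = -2.325000
  k2 = f(0.095000, -0.320875) = -2.209456
  u ← -0.100000 + 0.19·(-2.209456) = -0.519797
s=0.190000, u=-0.519797:
  k1 = f(0.190000, -0.519797) = -2.095010
  k2 = f(0.285000, -0.718823) = -1.980559
  u ← -0.519797 + 0.19·(-1.980559) = -0.896103
u(0.38) ≈ -0.8961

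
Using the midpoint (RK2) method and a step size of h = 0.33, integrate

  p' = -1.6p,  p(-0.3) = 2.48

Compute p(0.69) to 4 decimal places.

Midpoint: k1 = f(t_n, p_n); k2 = f(t_n + h/2, p_n + (h/2)·k1); p_{n+1} = p_n + h·k2.
t=-0.300000, p=2.480000:
  k1 = f(-0.300000, 2.480000) = -3.968000
  k2 = f(-0.135000, 1.825280) = -2.920448
  p ← 2.480000 + 0.33·(-2.920448) = 1.516252
t=0.030000, p=1.516252:
  k1 = f(0.030000, 1.516252) = -2.426003
  k2 = f(0.195000, 1.115962) = -1.785539
  p ← 1.516252 + 0.33·(-1.785539) = 0.927024
t=0.360000, p=0.927024:
  k1 = f(0.360000, 0.927024) = -1.483239
  k2 = f(0.525000, 0.682290) = -1.091664
  p ← 0.927024 + 0.33·(-1.091664) = 0.566775
p(0.69) ≈ 0.5668

0.5668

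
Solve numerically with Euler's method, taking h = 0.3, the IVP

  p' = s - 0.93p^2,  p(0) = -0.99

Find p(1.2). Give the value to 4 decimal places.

Euler: p_{n+1} = p_n + h·f(s_n, p_n).
s=0.000000, p=-0.990000: f=-0.911493 → p ← -0.990000 + 0.3·(-0.911493) = -1.263448
s=0.300000, p=-1.263448: f=-1.184560 → p ← -1.263448 + 0.3·(-1.184560) = -1.618816
s=0.600000, p=-1.618816: f=-1.837125 → p ← -1.618816 + 0.3·(-1.837125) = -2.169953
s=0.900000, p=-2.169953: f=-3.479088 → p ← -2.169953 + 0.3·(-3.479088) = -3.213680
p(1.2) ≈ -3.2137

-3.2137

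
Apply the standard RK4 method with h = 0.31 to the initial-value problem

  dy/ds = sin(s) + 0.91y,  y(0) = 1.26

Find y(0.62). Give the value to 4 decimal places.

RK4: k1 = f(s_n, y_n); k2 = f(s_n + h/2, y_n + (h/2)·k1); k3 = f(s_n + h/2, y_n + (h/2)·k2); k4 = f(s_n + h, y_n + h·k3); y_{n+1} = y_n + (h/6)·(k1 + 2k2 + 2k3 + k4).
s=0.000000, y=1.260000:
  k1 = f(0.000000, 1.260000) = 1.146600
  k2 = f(0.155000, 1.437723) = 1.462708
  k3 = f(0.155000, 1.486720) = 1.507295
  k4 = f(0.310000, 1.727261) = 1.876867
  y ← 1.260000 + (0.31/6)·(k1 + 2k2 + 2k3 + k4) = 1.723113
s=0.310000, y=1.723113:
  k1 = f(0.310000, 1.723113) = 1.873091
  k2 = f(0.465000, 2.013442) = 2.280655
  k3 = f(0.465000, 2.076614) = 2.338142
  k4 = f(0.620000, 2.447937) = 2.808658
  y ← 1.723113 + (0.31/6)·(k1 + 2k2 + 2k3 + k4) = 2.442279
y(0.62) ≈ 2.4423

2.4423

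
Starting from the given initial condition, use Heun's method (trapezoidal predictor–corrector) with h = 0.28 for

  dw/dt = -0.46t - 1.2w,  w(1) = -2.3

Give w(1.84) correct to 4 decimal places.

Heun: k1 = f(t_n, w_n); k2 = f(t_n + h, w_n + h·k1); w_{n+1} = w_n + (h/2)·(k1 + k2).
t=1.000000, w=-2.300000:
  k1 = f(1.000000, -2.300000) = 2.300000
  k2 = f(1.280000, -1.656000) = 1.398400
  w ← -2.300000 + (0.28/2)·(2.300000 + 1.398400) = -1.782224
t=1.280000, w=-1.782224:
  k1 = f(1.280000, -1.782224) = 1.549869
  k2 = f(1.560000, -1.348261) = 0.900313
  w ← -1.782224 + (0.28/2)·(1.549869 + 0.900313) = -1.439199
t=1.560000, w=-1.439199:
  k1 = f(1.560000, -1.439199) = 1.009438
  k2 = f(1.840000, -1.156556) = 0.541467
  w ← -1.439199 + (0.28/2)·(1.009438 + 0.541467) = -1.222072
w(1.84) ≈ -1.2221

-1.2221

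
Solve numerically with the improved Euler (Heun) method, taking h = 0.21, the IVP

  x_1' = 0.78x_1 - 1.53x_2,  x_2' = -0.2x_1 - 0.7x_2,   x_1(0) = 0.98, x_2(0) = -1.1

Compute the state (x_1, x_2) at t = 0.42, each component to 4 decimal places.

2.1194, -0.9340

Heun on (x_1,x_2): k1 = f(t_n, state_n); k2 = f(t_n + h, state_n + h·k1); state_{n+1} = state_n + (h/2)·(k1 + k2).
0.000000: (0.980000, -1.100000)
  k1 = (2.447400, 0.574000)
  predictor → (1.493954, -0.979460)
  k2 = (2.663858, 0.386831)
  → (1.516682, -0.999113)
0.210000: (1.516682, -0.999113)
  k1 = (2.711654, 0.396042)
  predictor → (2.086130, -0.915944)
  k2 = (3.028575, 0.223935)
  → (2.119406, -0.934015)
(x_1(0.42), x_2(0.42)) ≈ (2.1194, -0.9340)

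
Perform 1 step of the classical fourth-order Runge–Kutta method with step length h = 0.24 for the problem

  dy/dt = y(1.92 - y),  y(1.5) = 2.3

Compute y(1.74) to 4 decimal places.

2.1435

RK4: k1 = f(t_n, y_n); k2 = f(t_n + h/2, y_n + (h/2)·k1); k3 = f(t_n + h/2, y_n + (h/2)·k2); k4 = f(t_n + h, y_n + h·k3); y_{n+1} = y_n + (h/6)·(k1 + 2k2 + 2k3 + k4).
t=1.500000, y=2.300000:
  k1 = f(1.500000, 2.300000) = -0.874000
  k2 = f(1.620000, 2.195120) = -0.603921
  k3 = f(1.620000, 2.227529) = -0.685031
  k4 = f(1.740000, 2.135593) = -0.460418
  y ← 2.300000 + (0.24/6)·(k1 + 2k2 + 2k3 + k4) = 2.143507
y(1.74) ≈ 2.1435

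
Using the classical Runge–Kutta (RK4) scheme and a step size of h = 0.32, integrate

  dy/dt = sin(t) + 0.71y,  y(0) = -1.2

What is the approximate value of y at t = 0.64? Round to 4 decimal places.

-1.6582

RK4: k1 = f(t_n, y_n); k2 = f(t_n + h/2, y_n + (h/2)·k1); k3 = f(t_n + h/2, y_n + (h/2)·k2); k4 = f(t_n + h, y_n + h·k3); y_{n+1} = y_n + (h/6)·(k1 + 2k2 + 2k3 + k4).
t=0.000000, y=-1.200000:
  k1 = f(0.000000, -1.200000) = -0.852000
  k2 = f(0.160000, -1.336320) = -0.789469
  k3 = f(0.160000, -1.326315) = -0.782365
  k4 = f(0.320000, -1.450357) = -0.715187
  y ← -1.200000 + (0.32/6)·(k1 + 2k2 + 2k3 + k4) = -1.451246
t=0.320000, y=-1.451246:
  k1 = f(0.320000, -1.451246) = -0.715818
  k2 = f(0.480000, -1.565776) = -0.649922
  k3 = f(0.480000, -1.555233) = -0.642436
  k4 = f(0.640000, -1.656825) = -0.579151
  y ← -1.451246 + (0.32/6)·(k1 + 2k2 + 2k3 + k4) = -1.658162
y(0.64) ≈ -1.6582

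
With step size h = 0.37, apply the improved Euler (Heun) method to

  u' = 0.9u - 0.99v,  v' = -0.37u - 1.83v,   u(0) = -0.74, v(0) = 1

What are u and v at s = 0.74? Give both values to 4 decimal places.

Heun on (u,v): k1 = f(s_n, state_n); k2 = f(s_n + h, state_n + h·k1); state_{n+1} = state_n + (h/2)·(k1 + k2).
0.000000: (-0.740000, 1.000000)
  k1 = (-1.656000, -1.556200)
  predictor → (-1.352720, 0.424206)
  k2 = (-1.637412, -0.275791)
  → (-1.349281, 0.661082)
0.370000: (-1.349281, 0.661082)
  k1 = (-1.868824, -0.710546)
  predictor → (-2.040746, 0.398180)
  k2 = (-2.230870, 0.026407)
  → (-2.107725, 0.534516)
(u(0.74), v(0.74)) ≈ (-2.1077, 0.5345)

-2.1077, 0.5345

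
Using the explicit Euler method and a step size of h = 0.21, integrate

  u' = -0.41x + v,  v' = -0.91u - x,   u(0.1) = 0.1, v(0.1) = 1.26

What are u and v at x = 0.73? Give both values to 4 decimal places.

Euler on (u,v): u_{n+1} = u_n + h·u', v_{n+1} = v_n + h·v'.
0.100000: (0.100000, 1.260000); f=(1.219000, -0.191000) → (0.355990, 1.219890)
0.310000: (0.355990, 1.219890); f=(1.092790, -0.633951) → (0.585476, 1.086760)
0.520000: (0.585476, 1.086760); f=(0.873560, -1.052783) → (0.768924, 0.865676)
(u(0.73), v(0.73)) ≈ (0.7689, 0.8657)

0.7689, 0.8657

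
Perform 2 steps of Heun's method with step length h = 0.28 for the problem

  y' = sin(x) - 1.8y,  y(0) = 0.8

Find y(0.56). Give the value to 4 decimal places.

Heun: k1 = f(x_n, y_n); k2 = f(x_n + h, y_n + h·k1); y_{n+1} = y_n + (h/2)·(k1 + k2).
x=0.000000, y=0.800000:
  k1 = f(0.000000, 0.800000) = -1.440000
  k2 = f(0.280000, 0.396800) = -0.437884
  y ← 0.800000 + (0.28/2)·(-1.440000 + (-0.437884)) = 0.537096
x=0.280000, y=0.537096:
  k1 = f(0.280000, 0.537096) = -0.690417
  k2 = f(0.560000, 0.343779) = -0.087617
  y ← 0.537096 + (0.28/2)·(-0.690417 + (-0.087617)) = 0.428171
y(0.56) ≈ 0.4282

0.4282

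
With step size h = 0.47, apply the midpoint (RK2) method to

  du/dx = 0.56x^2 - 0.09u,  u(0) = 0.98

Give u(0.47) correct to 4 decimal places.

0.9540

Midpoint: k1 = f(x_n, u_n); k2 = f(x_n + h/2, u_n + (h/2)·k1); u_{n+1} = u_n + h·k2.
x=0.000000, u=0.980000:
  k1 = f(0.000000, 0.980000) = -0.088200
  k2 = f(0.235000, 0.959273) = -0.055409
  u ← 0.980000 + 0.47·(-0.055409) = 0.953958
u(0.47) ≈ 0.9540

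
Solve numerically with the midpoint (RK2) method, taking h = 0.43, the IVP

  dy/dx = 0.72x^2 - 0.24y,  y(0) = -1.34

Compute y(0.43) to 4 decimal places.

-1.1945

Midpoint: k1 = f(x_n, y_n); k2 = f(x_n + h/2, y_n + (h/2)·k1); y_{n+1} = y_n + h·k2.
x=0.000000, y=-1.340000:
  k1 = f(0.000000, -1.340000) = 0.321600
  k2 = f(0.215000, -1.270856) = 0.338287
  y ← -1.340000 + 0.43·0.338287 = -1.194536
y(0.43) ≈ -1.1945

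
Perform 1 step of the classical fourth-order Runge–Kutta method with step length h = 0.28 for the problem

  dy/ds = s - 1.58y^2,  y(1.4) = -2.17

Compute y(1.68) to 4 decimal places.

RK4: k1 = f(s_n, y_n); k2 = f(s_n + h/2, y_n + (h/2)·k1); k3 = f(s_n + h/2, y_n + (h/2)·k2); k4 = f(s_n + h, y_n + h·k3); y_{n+1} = y_n + (h/6)·(k1 + 2k2 + 2k3 + k4).
s=1.400000, y=-2.170000:
  k1 = f(1.400000, -2.170000) = -6.040062
  k2 = f(1.540000, -3.015609) = -12.828355
  k3 = f(1.540000, -3.965970) = -23.311687
  k4 = f(1.680000, -8.697272) = -117.835225
  y ← -2.170000 + (0.28/6)·(k1 + 2k2 + 2k3 + k4) = -11.323917
y(1.68) ≈ -11.3239

-11.3239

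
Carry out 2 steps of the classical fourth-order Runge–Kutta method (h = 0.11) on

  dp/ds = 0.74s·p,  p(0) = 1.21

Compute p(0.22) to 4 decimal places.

RK4: k1 = f(s_n, p_n); k2 = f(s_n + h/2, p_n + (h/2)·k1); k3 = f(s_n + h/2, p_n + (h/2)·k2); k4 = f(s_n + h, p_n + h·k3); p_{n+1} = p_n + (h/6)·(k1 + 2k2 + 2k3 + k4).
s=0.000000, p=1.210000:
  k1 = f(0.000000, 1.210000) = 0.000000
  k2 = f(0.055000, 1.210000) = 0.049247
  k3 = f(0.055000, 1.212709) = 0.049357
  k4 = f(0.110000, 1.215429) = 0.098936
  p ← 1.210000 + (0.11/6)·(k1 + 2k2 + 2k3 + k4) = 1.215429
s=0.110000, p=1.215429:
  k1 = f(0.110000, 1.215429) = 0.098936
  k2 = f(0.165000, 1.220871) = 0.149068
  k3 = f(0.165000, 1.223628) = 0.149405
  k4 = f(0.220000, 1.231864) = 0.200547
  p ← 1.215429 + (0.11/6)·(k1 + 2k2 + 2k3 + k4) = 1.231864
p(0.22) ≈ 1.2319

1.2319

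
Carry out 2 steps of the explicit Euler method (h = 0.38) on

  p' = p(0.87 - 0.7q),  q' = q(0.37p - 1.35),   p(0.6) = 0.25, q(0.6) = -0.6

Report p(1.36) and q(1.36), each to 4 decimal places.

Euler on (p,q): p_{n+1} = p_n + h·p', q_{n+1} = q_n + h·q'.
0.600000: (0.250000, -0.600000); f=(0.322500, 0.754500) → (0.372550, -0.313290)
0.980000: (0.372550, -0.313290); f=(0.405820, 0.379757) → (0.526762, -0.168983)
(p(1.36), q(1.36)) ≈ (0.5268, -0.1690)

0.5268, -0.1690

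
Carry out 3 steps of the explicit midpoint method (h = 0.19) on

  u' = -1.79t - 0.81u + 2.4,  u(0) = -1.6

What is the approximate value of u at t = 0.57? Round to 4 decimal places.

Midpoint: k1 = f(t_n, u_n); k2 = f(t_n + h/2, u_n + (h/2)·k1); u_{n+1} = u_n + h·k2.
t=0.000000, u=-1.600000:
  k1 = f(0.000000, -1.600000) = 3.696000
  k2 = f(0.095000, -1.248880) = 3.241543
  u ← -1.600000 + 0.19·3.241543 = -0.984107
t=0.190000, u=-0.984107:
  k1 = f(0.190000, -0.984107) = 2.857027
  k2 = f(0.285000, -0.712689) = 2.467128
  u ← -0.984107 + 0.19·2.467128 = -0.515352
t=0.380000, u=-0.515352:
  k1 = f(0.380000, -0.515352) = 2.137236
  k2 = f(0.475000, -0.312315) = 1.802725
  u ← -0.515352 + 0.19·1.802725 = -0.172835
u(0.57) ≈ -0.1728

-0.1728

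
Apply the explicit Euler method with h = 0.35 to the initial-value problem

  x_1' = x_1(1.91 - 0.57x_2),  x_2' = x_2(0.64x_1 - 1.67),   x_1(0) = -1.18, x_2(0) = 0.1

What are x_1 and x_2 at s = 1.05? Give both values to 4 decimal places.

-5.4059, 0.0001

Euler on (x_1,x_2): x_1_{n+1} = x_1_n + h·x_1', x_2_{n+1} = x_2_n + h·x_2'.
0.000000: (-1.180000, 0.100000); f=(-2.186540, -0.242520) → (-1.945289, 0.015118)
0.350000: (-1.945289, 0.015118); f=(-3.698739, -0.044069) → (-3.239848, -0.000306)
0.700000: (-3.239848, -0.000306); f=(-6.188674, 0.001146) → (-5.405884, 0.000095)
(x_1(1.05), x_2(1.05)) ≈ (-5.4059, 0.0001)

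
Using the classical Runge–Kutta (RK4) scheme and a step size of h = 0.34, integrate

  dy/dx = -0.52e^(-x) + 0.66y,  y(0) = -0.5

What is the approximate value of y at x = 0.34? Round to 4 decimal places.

-0.7949

RK4: k1 = f(x_n, y_n); k2 = f(x_n + h/2, y_n + (h/2)·k1); k3 = f(x_n + h/2, y_n + (h/2)·k2); k4 = f(x_n + h, y_n + h·k3); y_{n+1} = y_n + (h/6)·(k1 + 2k2 + 2k3 + k4).
x=0.000000, y=-0.500000:
  k1 = f(0.000000, -0.500000) = -0.850000
  k2 = f(0.170000, -0.644500) = -0.864076
  k3 = f(0.170000, -0.646893) = -0.865655
  k4 = f(0.340000, -0.794323) = -0.894374
  y ← -0.500000 + (0.34/6)·(k1 + 2k2 + 2k3 + k4) = -0.794884
y(0.34) ≈ -0.7949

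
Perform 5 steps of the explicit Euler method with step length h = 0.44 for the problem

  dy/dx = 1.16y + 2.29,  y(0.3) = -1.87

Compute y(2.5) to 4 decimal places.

Euler: y_{n+1} = y_n + h·f(x_n, y_n).
x=0.300000, y=-1.870000: f=0.120800 → y ← -1.870000 + 0.44·0.120800 = -1.816848
x=0.740000, y=-1.816848: f=0.182456 → y ← -1.816848 + 0.44·0.182456 = -1.736567
x=1.180000, y=-1.736567: f=0.275582 → y ← -1.736567 + 0.44·0.275582 = -1.615311
x=1.620000, y=-1.615311: f=0.416239 → y ← -1.615311 + 0.44·0.416239 = -1.432166
x=2.060000, y=-1.432166: f=0.628688 → y ← -1.432166 + 0.44·0.628688 = -1.155543
y(2.5) ≈ -1.1555

-1.1555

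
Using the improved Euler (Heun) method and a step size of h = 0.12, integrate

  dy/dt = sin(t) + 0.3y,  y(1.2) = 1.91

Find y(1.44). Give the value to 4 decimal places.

2.2926

Heun: k1 = f(t_n, y_n); k2 = f(t_n + h, y_n + h·k1); y_{n+1} = y_n + (h/2)·(k1 + k2).
t=1.200000, y=1.910000:
  k1 = f(1.200000, 1.910000) = 1.505039
  k2 = f(1.320000, 2.090605) = 1.595897
  y ← 1.910000 + (0.12/2)·(1.505039 + 1.595897) = 2.096056
t=1.320000, y=2.096056:
  k1 = f(1.320000, 2.096056) = 1.597532
  k2 = f(1.440000, 2.287760) = 1.677786
  y ← 2.096056 + (0.12/2)·(1.597532 + 1.677786) = 2.292575
y(1.44) ≈ 2.2926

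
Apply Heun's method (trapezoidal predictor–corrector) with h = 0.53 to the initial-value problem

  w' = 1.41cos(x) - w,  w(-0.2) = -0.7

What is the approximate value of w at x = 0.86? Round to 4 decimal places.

0.4699

Heun: k1 = f(x_n, w_n); k2 = f(x_n + h, w_n + h·k1); w_{n+1} = w_n + (h/2)·(k1 + k2).
x=-0.200000, w=-0.700000:
  k1 = f(-0.200000, -0.700000) = 2.081894
  k2 = f(0.330000, 0.403404) = 0.930516
  w ← -0.700000 + (0.53/2)·(2.081894 + 0.930516) = 0.098289
x=0.330000, w=0.098289:
  k1 = f(0.330000, 0.098289) = 1.235631
  k2 = f(0.860000, 0.753173) = 0.166764
  w ← 0.098289 + (0.53/2)·(1.235631 + 0.166764) = 0.469923
w(0.86) ≈ 0.4699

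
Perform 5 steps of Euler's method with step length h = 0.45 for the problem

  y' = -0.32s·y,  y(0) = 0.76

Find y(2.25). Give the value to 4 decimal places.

Euler: y_{n+1} = y_n + h·f(s_n, y_n).
s=0.000000, y=0.760000: f=0.000000 → y ← 0.760000 + 0.45·0.000000 = 0.760000
s=0.450000, y=0.760000: f=-0.109440 → y ← 0.760000 + 0.45·(-0.109440) = 0.710752
s=0.900000, y=0.710752: f=-0.204697 → y ← 0.710752 + 0.45·(-0.204697) = 0.618639
s=1.350000, y=0.618639: f=-0.267252 → y ← 0.618639 + 0.45·(-0.267252) = 0.498375
s=1.800000, y=0.498375: f=-0.287064 → y ← 0.498375 + 0.45·(-0.287064) = 0.369196
y(2.25) ≈ 0.3692

0.3692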